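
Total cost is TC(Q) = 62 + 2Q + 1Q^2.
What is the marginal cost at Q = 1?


MC = dTC/dQ = 2 + 2*1*Q
At Q = 1:
MC = 2 + 2*1
MC = 2 + 2 = 4

4


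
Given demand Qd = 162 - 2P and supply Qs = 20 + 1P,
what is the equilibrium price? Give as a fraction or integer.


At equilibrium, Qd = Qs.
162 - 2P = 20 + 1P
162 - 20 = 2P + 1P
142 = 3P
P* = 142/3 = 142/3

142/3


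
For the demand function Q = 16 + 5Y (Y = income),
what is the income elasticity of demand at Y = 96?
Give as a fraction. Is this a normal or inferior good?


dQ/dY = 5
At Y = 96: Q = 16 + 5*96 = 496
Ey = (dQ/dY)(Y/Q) = 5 * 96 / 496 = 30/31
Since Ey > 0, this is a normal good.

30/31 (normal good)


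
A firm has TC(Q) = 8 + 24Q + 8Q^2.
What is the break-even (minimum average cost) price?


AC(Q) = 8/Q + 24 + 8Q
To minimize: dAC/dQ = -8/Q^2 + 8 = 0
Q^2 = 8/8 = 1
Q* = 1
Min AC = 8/1 + 24 + 8*1
Min AC = 8 + 24 + 8 = 40

40


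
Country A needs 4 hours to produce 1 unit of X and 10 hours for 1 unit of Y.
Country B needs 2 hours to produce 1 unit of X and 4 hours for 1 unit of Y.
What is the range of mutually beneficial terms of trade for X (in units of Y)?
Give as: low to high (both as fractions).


Opportunity cost of X for Country A = hours_X / hours_Y = 4/10 = 2/5 units of Y
Opportunity cost of X for Country B = hours_X / hours_Y = 2/4 = 1/2 units of Y
Terms of trade must be between the two opportunity costs.
Range: 2/5 to 1/2

2/5 to 1/2


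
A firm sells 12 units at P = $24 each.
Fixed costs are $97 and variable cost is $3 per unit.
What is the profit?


Total Revenue = P * Q = 24 * 12 = $288
Total Cost = FC + VC*Q = 97 + 3*12 = $133
Profit = TR - TC = 288 - 133 = $155

$155


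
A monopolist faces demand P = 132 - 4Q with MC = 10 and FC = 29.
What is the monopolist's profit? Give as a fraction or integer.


MR = MC: 132 - 8Q = 10
Q* = 61/4
P* = 132 - 4*61/4 = 71
Profit = (P* - MC)*Q* - FC
= (71 - 10)*61/4 - 29
= 61*61/4 - 29
= 3721/4 - 29 = 3605/4

3605/4


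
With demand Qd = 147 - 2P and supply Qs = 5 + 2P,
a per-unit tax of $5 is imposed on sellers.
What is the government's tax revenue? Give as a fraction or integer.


With tax on sellers, new supply: Qs' = 5 + 2(P - 5)
= 2P - 5
New equilibrium quantity:
Q_new = 71
Tax revenue = tax * Q_new = 5 * 71 = 355

355


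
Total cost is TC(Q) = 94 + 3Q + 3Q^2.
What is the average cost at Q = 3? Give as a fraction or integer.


TC(3) = 94 + 3*3 + 3*3^2
TC(3) = 94 + 9 + 27 = 130
AC = TC/Q = 130/3 = 130/3

130/3


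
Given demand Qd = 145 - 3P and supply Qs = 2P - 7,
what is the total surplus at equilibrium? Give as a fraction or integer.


Find equilibrium: 145 - 3P = 2P - 7
145 + 7 = 5P
P* = 152/5 = 152/5
Q* = 2*152/5 - 7 = 269/5
Inverse demand: P = 145/3 - Q/3, so P_max = 145/3
Inverse supply: P = 7/2 + Q/2, so P_min = 7/2
CS = (1/2) * 269/5 * (145/3 - 152/5) = 72361/150
PS = (1/2) * 269/5 * (152/5 - 7/2) = 72361/100
TS = CS + PS = 72361/150 + 72361/100 = 72361/60

72361/60


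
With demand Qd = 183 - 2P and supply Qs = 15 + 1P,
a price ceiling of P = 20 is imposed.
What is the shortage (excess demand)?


At P = 20:
Qd = 183 - 2*20 = 143
Qs = 15 + 1*20 = 35
Shortage = Qd - Qs = 143 - 35 = 108

108


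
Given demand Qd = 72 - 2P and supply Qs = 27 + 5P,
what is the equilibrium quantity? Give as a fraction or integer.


First find equilibrium price:
72 - 2P = 27 + 5P
P* = 45/7 = 45/7
Then substitute into demand:
Q* = 72 - 2 * 45/7 = 414/7

414/7


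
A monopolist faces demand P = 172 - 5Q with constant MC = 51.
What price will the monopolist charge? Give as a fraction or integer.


MR = 172 - 10Q
Set MR = MC: 172 - 10Q = 51
Q* = 121/10
Substitute into demand:
P* = 172 - 5*121/10 = 223/2

223/2


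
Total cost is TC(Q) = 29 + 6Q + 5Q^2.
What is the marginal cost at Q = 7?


MC = dTC/dQ = 6 + 2*5*Q
At Q = 7:
MC = 6 + 10*7
MC = 6 + 70 = 76

76


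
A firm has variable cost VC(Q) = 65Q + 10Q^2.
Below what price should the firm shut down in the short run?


AVC(Q) = VC(Q)/Q = 65 + 10Q
AVC is increasing in Q, so minimum AVC is at Q -> 0+.
Min AVC = 65
The firm should shut down if P < 65.

65


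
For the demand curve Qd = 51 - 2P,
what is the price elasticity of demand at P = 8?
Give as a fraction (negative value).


dQ/dP = -2
At P = 8: Q = 51 - 2*8 = 35
E = (dQ/dP)(P/Q) = (-2)(8/35) = -16/35

-16/35


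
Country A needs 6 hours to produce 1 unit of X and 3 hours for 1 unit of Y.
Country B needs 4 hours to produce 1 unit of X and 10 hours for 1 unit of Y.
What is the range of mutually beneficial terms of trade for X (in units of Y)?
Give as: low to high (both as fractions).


Opportunity cost of X for Country A = hours_X / hours_Y = 6/3 = 2 units of Y
Opportunity cost of X for Country B = hours_X / hours_Y = 4/10 = 2/5 units of Y
Terms of trade must be between the two opportunity costs.
Range: 2/5 to 2

2/5 to 2


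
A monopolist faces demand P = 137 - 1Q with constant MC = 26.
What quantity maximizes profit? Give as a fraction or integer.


TR = P*Q = (137 - 1Q)Q = 137Q - 1Q^2
MR = dTR/dQ = 137 - 2Q
Set MR = MC:
137 - 2Q = 26
111 = 2Q
Q* = 111/2 = 111/2

111/2


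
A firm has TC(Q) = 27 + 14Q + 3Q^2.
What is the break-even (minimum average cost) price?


AC(Q) = 27/Q + 14 + 3Q
To minimize: dAC/dQ = -27/Q^2 + 3 = 0
Q^2 = 27/3 = 9
Q* = 3
Min AC = 27/3 + 14 + 3*3
Min AC = 9 + 14 + 9 = 32

32


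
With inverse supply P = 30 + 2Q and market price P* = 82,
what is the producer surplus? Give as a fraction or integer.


Minimum supply price (at Q=0): P_min = 30
Quantity supplied at P* = 82:
Q* = (82 - 30)/2 = 26
PS = (1/2) * Q* * (P* - P_min)
PS = (1/2) * 26 * (82 - 30)
PS = (1/2) * 26 * 52 = 676

676


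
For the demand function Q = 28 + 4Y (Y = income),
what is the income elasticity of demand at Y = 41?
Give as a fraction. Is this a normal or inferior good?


dQ/dY = 4
At Y = 41: Q = 28 + 4*41 = 192
Ey = (dQ/dY)(Y/Q) = 4 * 41 / 192 = 41/48
Since Ey > 0, this is a normal good.

41/48 (normal good)


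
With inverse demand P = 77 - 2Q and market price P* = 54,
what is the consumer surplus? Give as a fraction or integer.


Maximum willingness to pay (at Q=0): P_max = 77
Quantity demanded at P* = 54:
Q* = (77 - 54)/2 = 23/2
CS = (1/2) * Q* * (P_max - P*)
CS = (1/2) * 23/2 * (77 - 54)
CS = (1/2) * 23/2 * 23 = 529/4

529/4


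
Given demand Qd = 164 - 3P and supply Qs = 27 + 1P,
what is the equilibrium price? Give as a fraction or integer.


At equilibrium, Qd = Qs.
164 - 3P = 27 + 1P
164 - 27 = 3P + 1P
137 = 4P
P* = 137/4 = 137/4

137/4


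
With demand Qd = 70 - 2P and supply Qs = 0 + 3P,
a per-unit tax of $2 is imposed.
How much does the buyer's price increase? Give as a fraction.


With a per-unit tax, the buyer's price increase depends on relative slopes.
Supply slope: d = 3, Demand slope: b = 2
Buyer's price increase = d * tax / (b + d)
= 3 * 2 / (2 + 3)
= 6 / 5 = 6/5

6/5


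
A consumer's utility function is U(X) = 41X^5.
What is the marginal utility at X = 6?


MU = dU/dX = 41*5*X^(5-1)
MU = 205*X^4
At X = 6:
MU = 205 * 6^4
MU = 205 * 1296 = 265680

265680


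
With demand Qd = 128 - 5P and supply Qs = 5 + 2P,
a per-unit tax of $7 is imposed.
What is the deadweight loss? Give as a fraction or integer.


Pre-tax equilibrium quantity: Q* = 281/7
Post-tax equilibrium quantity: Q_tax = 211/7
Reduction in quantity: Q* - Q_tax = 10
DWL = (1/2) * tax * (Q* - Q_tax)
DWL = (1/2) * 7 * 10 = 35

35


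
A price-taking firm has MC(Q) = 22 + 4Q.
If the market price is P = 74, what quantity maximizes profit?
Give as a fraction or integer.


In perfect competition, profit is maximized where P = MC.
74 = 22 + 4Q
52 = 4Q
Q* = 52/4 = 13

13


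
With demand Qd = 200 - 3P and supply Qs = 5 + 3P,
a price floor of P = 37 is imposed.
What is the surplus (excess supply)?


At P = 37:
Qd = 200 - 3*37 = 89
Qs = 5 + 3*37 = 116
Surplus = Qs - Qd = 116 - 89 = 27

27


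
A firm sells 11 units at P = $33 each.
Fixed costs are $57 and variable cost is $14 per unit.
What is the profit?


Total Revenue = P * Q = 33 * 11 = $363
Total Cost = FC + VC*Q = 57 + 14*11 = $211
Profit = TR - TC = 363 - 211 = $152

$152


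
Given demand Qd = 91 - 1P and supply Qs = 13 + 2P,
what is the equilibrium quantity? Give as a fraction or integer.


First find equilibrium price:
91 - 1P = 13 + 2P
P* = 78/3 = 26
Then substitute into demand:
Q* = 91 - 1 * 26 = 65

65


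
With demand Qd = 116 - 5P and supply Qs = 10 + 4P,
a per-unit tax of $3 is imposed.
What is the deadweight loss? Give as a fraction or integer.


Pre-tax equilibrium quantity: Q* = 514/9
Post-tax equilibrium quantity: Q_tax = 454/9
Reduction in quantity: Q* - Q_tax = 20/3
DWL = (1/2) * tax * (Q* - Q_tax)
DWL = (1/2) * 3 * 20/3 = 10

10


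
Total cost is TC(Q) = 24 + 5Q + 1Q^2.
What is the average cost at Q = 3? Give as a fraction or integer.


TC(3) = 24 + 5*3 + 1*3^2
TC(3) = 24 + 15 + 9 = 48
AC = TC/Q = 48/3 = 16

16


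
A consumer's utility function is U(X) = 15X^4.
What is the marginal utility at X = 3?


MU = dU/dX = 15*4*X^(4-1)
MU = 60*X^3
At X = 3:
MU = 60 * 3^3
MU = 60 * 27 = 1620

1620


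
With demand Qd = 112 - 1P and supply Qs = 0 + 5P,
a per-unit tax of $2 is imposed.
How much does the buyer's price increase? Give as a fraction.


With a per-unit tax, the buyer's price increase depends on relative slopes.
Supply slope: d = 5, Demand slope: b = 1
Buyer's price increase = d * tax / (b + d)
= 5 * 2 / (1 + 5)
= 10 / 6 = 5/3

5/3


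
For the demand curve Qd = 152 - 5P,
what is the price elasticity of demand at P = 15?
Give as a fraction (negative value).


dQ/dP = -5
At P = 15: Q = 152 - 5*15 = 77
E = (dQ/dP)(P/Q) = (-5)(15/77) = -75/77

-75/77


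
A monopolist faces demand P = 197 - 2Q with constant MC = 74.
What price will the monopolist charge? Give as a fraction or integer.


MR = 197 - 4Q
Set MR = MC: 197 - 4Q = 74
Q* = 123/4
Substitute into demand:
P* = 197 - 2*123/4 = 271/2

271/2


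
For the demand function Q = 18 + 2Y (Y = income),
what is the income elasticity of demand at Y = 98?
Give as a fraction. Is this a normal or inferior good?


dQ/dY = 2
At Y = 98: Q = 18 + 2*98 = 214
Ey = (dQ/dY)(Y/Q) = 2 * 98 / 214 = 98/107
Since Ey > 0, this is a normal good.

98/107 (normal good)


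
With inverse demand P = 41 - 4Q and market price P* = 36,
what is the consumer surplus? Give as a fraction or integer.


Maximum willingness to pay (at Q=0): P_max = 41
Quantity demanded at P* = 36:
Q* = (41 - 36)/4 = 5/4
CS = (1/2) * Q* * (P_max - P*)
CS = (1/2) * 5/4 * (41 - 36)
CS = (1/2) * 5/4 * 5 = 25/8

25/8


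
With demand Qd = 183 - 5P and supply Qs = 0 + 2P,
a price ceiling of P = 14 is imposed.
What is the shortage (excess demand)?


At P = 14:
Qd = 183 - 5*14 = 113
Qs = 0 + 2*14 = 28
Shortage = Qd - Qs = 113 - 28 = 85

85


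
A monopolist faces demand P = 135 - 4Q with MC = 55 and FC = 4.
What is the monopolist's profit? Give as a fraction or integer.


MR = MC: 135 - 8Q = 55
Q* = 10
P* = 135 - 4*10 = 95
Profit = (P* - MC)*Q* - FC
= (95 - 55)*10 - 4
= 40*10 - 4
= 400 - 4 = 396

396


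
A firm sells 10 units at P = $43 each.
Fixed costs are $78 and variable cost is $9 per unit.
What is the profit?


Total Revenue = P * Q = 43 * 10 = $430
Total Cost = FC + VC*Q = 78 + 9*10 = $168
Profit = TR - TC = 430 - 168 = $262

$262


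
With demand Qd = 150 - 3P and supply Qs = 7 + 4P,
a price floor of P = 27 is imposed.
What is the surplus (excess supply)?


At P = 27:
Qd = 150 - 3*27 = 69
Qs = 7 + 4*27 = 115
Surplus = Qs - Qd = 115 - 69 = 46

46


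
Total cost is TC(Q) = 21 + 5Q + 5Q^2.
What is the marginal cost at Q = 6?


MC = dTC/dQ = 5 + 2*5*Q
At Q = 6:
MC = 5 + 10*6
MC = 5 + 60 = 65

65


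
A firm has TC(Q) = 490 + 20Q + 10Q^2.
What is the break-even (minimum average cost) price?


AC(Q) = 490/Q + 20 + 10Q
To minimize: dAC/dQ = -490/Q^2 + 10 = 0
Q^2 = 490/10 = 49
Q* = 7
Min AC = 490/7 + 20 + 10*7
Min AC = 70 + 20 + 70 = 160

160


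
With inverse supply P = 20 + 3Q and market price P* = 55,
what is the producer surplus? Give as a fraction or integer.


Minimum supply price (at Q=0): P_min = 20
Quantity supplied at P* = 55:
Q* = (55 - 20)/3 = 35/3
PS = (1/2) * Q* * (P* - P_min)
PS = (1/2) * 35/3 * (55 - 20)
PS = (1/2) * 35/3 * 35 = 1225/6

1225/6


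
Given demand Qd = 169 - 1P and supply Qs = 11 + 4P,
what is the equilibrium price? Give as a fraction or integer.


At equilibrium, Qd = Qs.
169 - 1P = 11 + 4P
169 - 11 = 1P + 4P
158 = 5P
P* = 158/5 = 158/5

158/5


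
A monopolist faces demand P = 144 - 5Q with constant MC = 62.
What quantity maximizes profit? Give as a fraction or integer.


TR = P*Q = (144 - 5Q)Q = 144Q - 5Q^2
MR = dTR/dQ = 144 - 10Q
Set MR = MC:
144 - 10Q = 62
82 = 10Q
Q* = 82/10 = 41/5

41/5


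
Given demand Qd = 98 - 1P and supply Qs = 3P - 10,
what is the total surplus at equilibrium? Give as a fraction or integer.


Find equilibrium: 98 - 1P = 3P - 10
98 + 10 = 4P
P* = 108/4 = 27
Q* = 3*27 - 10 = 71
Inverse demand: P = 98 - Q/1, so P_max = 98
Inverse supply: P = 10/3 + Q/3, so P_min = 10/3
CS = (1/2) * 71 * (98 - 27) = 5041/2
PS = (1/2) * 71 * (27 - 10/3) = 5041/6
TS = CS + PS = 5041/2 + 5041/6 = 10082/3

10082/3


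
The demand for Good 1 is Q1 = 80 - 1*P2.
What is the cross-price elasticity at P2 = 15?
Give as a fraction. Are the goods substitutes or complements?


dQ1/dP2 = -1
At P2 = 15: Q1 = 80 - 1*15 = 65
Exy = (dQ1/dP2)(P2/Q1) = -1 * 15 / 65 = -3/13
Since Exy < 0, the goods are complements.

-3/13 (complements)


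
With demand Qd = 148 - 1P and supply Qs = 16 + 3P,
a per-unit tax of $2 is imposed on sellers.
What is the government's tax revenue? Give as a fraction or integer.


With tax on sellers, new supply: Qs' = 16 + 3(P - 2)
= 10 + 3P
New equilibrium quantity:
Q_new = 227/2
Tax revenue = tax * Q_new = 2 * 227/2 = 227

227


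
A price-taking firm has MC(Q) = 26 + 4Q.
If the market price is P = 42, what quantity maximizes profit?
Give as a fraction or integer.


In perfect competition, profit is maximized where P = MC.
42 = 26 + 4Q
16 = 4Q
Q* = 16/4 = 4

4


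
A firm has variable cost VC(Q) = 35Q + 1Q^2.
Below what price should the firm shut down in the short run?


AVC(Q) = VC(Q)/Q = 35 + 1Q
AVC is increasing in Q, so minimum AVC is at Q -> 0+.
Min AVC = 35
The firm should shut down if P < 35.

35


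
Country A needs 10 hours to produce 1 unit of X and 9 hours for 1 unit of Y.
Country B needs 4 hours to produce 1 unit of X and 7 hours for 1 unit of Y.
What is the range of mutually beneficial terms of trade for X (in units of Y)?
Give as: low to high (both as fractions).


Opportunity cost of X for Country A = hours_X / hours_Y = 10/9 = 10/9 units of Y
Opportunity cost of X for Country B = hours_X / hours_Y = 4/7 = 4/7 units of Y
Terms of trade must be between the two opportunity costs.
Range: 4/7 to 10/9

4/7 to 10/9


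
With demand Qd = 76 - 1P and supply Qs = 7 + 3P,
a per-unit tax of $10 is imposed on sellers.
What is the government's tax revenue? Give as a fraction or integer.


With tax on sellers, new supply: Qs' = 7 + 3(P - 10)
= 3P - 23
New equilibrium quantity:
Q_new = 205/4
Tax revenue = tax * Q_new = 10 * 205/4 = 1025/2

1025/2


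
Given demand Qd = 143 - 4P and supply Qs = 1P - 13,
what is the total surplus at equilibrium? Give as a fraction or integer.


Find equilibrium: 143 - 4P = 1P - 13
143 + 13 = 5P
P* = 156/5 = 156/5
Q* = 1*156/5 - 13 = 91/5
Inverse demand: P = 143/4 - Q/4, so P_max = 143/4
Inverse supply: P = 13 + Q/1, so P_min = 13
CS = (1/2) * 91/5 * (143/4 - 156/5) = 8281/200
PS = (1/2) * 91/5 * (156/5 - 13) = 8281/50
TS = CS + PS = 8281/200 + 8281/50 = 8281/40

8281/40


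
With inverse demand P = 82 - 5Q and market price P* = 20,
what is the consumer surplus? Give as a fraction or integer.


Maximum willingness to pay (at Q=0): P_max = 82
Quantity demanded at P* = 20:
Q* = (82 - 20)/5 = 62/5
CS = (1/2) * Q* * (P_max - P*)
CS = (1/2) * 62/5 * (82 - 20)
CS = (1/2) * 62/5 * 62 = 1922/5

1922/5


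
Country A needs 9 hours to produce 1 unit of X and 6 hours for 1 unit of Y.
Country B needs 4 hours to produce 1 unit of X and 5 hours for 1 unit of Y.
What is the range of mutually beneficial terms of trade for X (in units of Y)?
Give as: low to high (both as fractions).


Opportunity cost of X for Country A = hours_X / hours_Y = 9/6 = 3/2 units of Y
Opportunity cost of X for Country B = hours_X / hours_Y = 4/5 = 4/5 units of Y
Terms of trade must be between the two opportunity costs.
Range: 4/5 to 3/2

4/5 to 3/2


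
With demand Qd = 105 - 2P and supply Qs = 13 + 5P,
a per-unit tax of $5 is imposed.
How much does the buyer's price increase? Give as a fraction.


With a per-unit tax, the buyer's price increase depends on relative slopes.
Supply slope: d = 5, Demand slope: b = 2
Buyer's price increase = d * tax / (b + d)
= 5 * 5 / (2 + 5)
= 25 / 7 = 25/7

25/7


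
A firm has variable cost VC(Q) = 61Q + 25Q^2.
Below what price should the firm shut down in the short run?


AVC(Q) = VC(Q)/Q = 61 + 25Q
AVC is increasing in Q, so minimum AVC is at Q -> 0+.
Min AVC = 61
The firm should shut down if P < 61.

61


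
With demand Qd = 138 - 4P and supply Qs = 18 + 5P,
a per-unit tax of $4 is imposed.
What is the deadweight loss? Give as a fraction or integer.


Pre-tax equilibrium quantity: Q* = 254/3
Post-tax equilibrium quantity: Q_tax = 682/9
Reduction in quantity: Q* - Q_tax = 80/9
DWL = (1/2) * tax * (Q* - Q_tax)
DWL = (1/2) * 4 * 80/9 = 160/9

160/9


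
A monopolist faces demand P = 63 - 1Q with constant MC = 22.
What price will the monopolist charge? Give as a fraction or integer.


MR = 63 - 2Q
Set MR = MC: 63 - 2Q = 22
Q* = 41/2
Substitute into demand:
P* = 63 - 1*41/2 = 85/2

85/2


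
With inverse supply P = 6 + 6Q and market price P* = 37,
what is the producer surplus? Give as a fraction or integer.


Minimum supply price (at Q=0): P_min = 6
Quantity supplied at P* = 37:
Q* = (37 - 6)/6 = 31/6
PS = (1/2) * Q* * (P* - P_min)
PS = (1/2) * 31/6 * (37 - 6)
PS = (1/2) * 31/6 * 31 = 961/12

961/12


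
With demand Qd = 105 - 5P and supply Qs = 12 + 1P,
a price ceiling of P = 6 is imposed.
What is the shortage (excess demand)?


At P = 6:
Qd = 105 - 5*6 = 75
Qs = 12 + 1*6 = 18
Shortage = Qd - Qs = 75 - 18 = 57

57


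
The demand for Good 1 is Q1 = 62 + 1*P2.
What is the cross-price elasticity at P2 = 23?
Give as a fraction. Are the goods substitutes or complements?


dQ1/dP2 = 1
At P2 = 23: Q1 = 62 + 1*23 = 85
Exy = (dQ1/dP2)(P2/Q1) = 1 * 23 / 85 = 23/85
Since Exy > 0, the goods are substitutes.

23/85 (substitutes)


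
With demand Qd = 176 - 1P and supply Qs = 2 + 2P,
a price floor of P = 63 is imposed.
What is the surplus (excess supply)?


At P = 63:
Qd = 176 - 1*63 = 113
Qs = 2 + 2*63 = 128
Surplus = Qs - Qd = 128 - 113 = 15

15


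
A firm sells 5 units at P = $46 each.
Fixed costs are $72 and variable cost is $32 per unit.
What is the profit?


Total Revenue = P * Q = 46 * 5 = $230
Total Cost = FC + VC*Q = 72 + 32*5 = $232
Profit = TR - TC = 230 - 232 = $-2

$-2


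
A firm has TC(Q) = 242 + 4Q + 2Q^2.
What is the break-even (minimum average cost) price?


AC(Q) = 242/Q + 4 + 2Q
To minimize: dAC/dQ = -242/Q^2 + 2 = 0
Q^2 = 242/2 = 121
Q* = 11
Min AC = 242/11 + 4 + 2*11
Min AC = 22 + 4 + 22 = 48

48


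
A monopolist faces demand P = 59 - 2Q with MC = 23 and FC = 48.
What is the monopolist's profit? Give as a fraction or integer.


MR = MC: 59 - 4Q = 23
Q* = 9
P* = 59 - 2*9 = 41
Profit = (P* - MC)*Q* - FC
= (41 - 23)*9 - 48
= 18*9 - 48
= 162 - 48 = 114

114


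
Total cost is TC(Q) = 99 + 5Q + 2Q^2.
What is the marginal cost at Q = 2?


MC = dTC/dQ = 5 + 2*2*Q
At Q = 2:
MC = 5 + 4*2
MC = 5 + 8 = 13

13


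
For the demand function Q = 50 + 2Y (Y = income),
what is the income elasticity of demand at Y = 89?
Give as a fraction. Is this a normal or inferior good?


dQ/dY = 2
At Y = 89: Q = 50 + 2*89 = 228
Ey = (dQ/dY)(Y/Q) = 2 * 89 / 228 = 89/114
Since Ey > 0, this is a normal good.

89/114 (normal good)


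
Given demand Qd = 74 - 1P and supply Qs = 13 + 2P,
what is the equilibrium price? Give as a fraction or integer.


At equilibrium, Qd = Qs.
74 - 1P = 13 + 2P
74 - 13 = 1P + 2P
61 = 3P
P* = 61/3 = 61/3

61/3


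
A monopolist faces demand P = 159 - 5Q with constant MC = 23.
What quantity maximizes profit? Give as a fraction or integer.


TR = P*Q = (159 - 5Q)Q = 159Q - 5Q^2
MR = dTR/dQ = 159 - 10Q
Set MR = MC:
159 - 10Q = 23
136 = 10Q
Q* = 136/10 = 68/5

68/5


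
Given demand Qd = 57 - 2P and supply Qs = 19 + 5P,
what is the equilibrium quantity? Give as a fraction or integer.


First find equilibrium price:
57 - 2P = 19 + 5P
P* = 38/7 = 38/7
Then substitute into demand:
Q* = 57 - 2 * 38/7 = 323/7

323/7


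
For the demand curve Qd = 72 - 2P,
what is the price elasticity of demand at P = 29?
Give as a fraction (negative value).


dQ/dP = -2
At P = 29: Q = 72 - 2*29 = 14
E = (dQ/dP)(P/Q) = (-2)(29/14) = -29/7

-29/7


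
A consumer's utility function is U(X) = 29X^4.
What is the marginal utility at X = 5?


MU = dU/dX = 29*4*X^(4-1)
MU = 116*X^3
At X = 5:
MU = 116 * 5^3
MU = 116 * 125 = 14500

14500


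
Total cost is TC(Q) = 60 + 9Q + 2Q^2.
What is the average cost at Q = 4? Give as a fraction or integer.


TC(4) = 60 + 9*4 + 2*4^2
TC(4) = 60 + 36 + 32 = 128
AC = TC/Q = 128/4 = 32

32


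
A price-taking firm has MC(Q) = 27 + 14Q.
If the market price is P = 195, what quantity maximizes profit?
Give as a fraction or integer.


In perfect competition, profit is maximized where P = MC.
195 = 27 + 14Q
168 = 14Q
Q* = 168/14 = 12

12


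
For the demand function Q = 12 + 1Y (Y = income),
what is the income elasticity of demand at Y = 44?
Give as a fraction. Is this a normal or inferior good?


dQ/dY = 1
At Y = 44: Q = 12 + 1*44 = 56
Ey = (dQ/dY)(Y/Q) = 1 * 44 / 56 = 11/14
Since Ey > 0, this is a normal good.

11/14 (normal good)


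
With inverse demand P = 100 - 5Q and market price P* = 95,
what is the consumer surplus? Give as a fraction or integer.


Maximum willingness to pay (at Q=0): P_max = 100
Quantity demanded at P* = 95:
Q* = (100 - 95)/5 = 1
CS = (1/2) * Q* * (P_max - P*)
CS = (1/2) * 1 * (100 - 95)
CS = (1/2) * 1 * 5 = 5/2

5/2


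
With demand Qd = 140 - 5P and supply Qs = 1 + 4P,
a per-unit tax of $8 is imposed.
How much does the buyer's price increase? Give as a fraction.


With a per-unit tax, the buyer's price increase depends on relative slopes.
Supply slope: d = 4, Demand slope: b = 5
Buyer's price increase = d * tax / (b + d)
= 4 * 8 / (5 + 4)
= 32 / 9 = 32/9

32/9


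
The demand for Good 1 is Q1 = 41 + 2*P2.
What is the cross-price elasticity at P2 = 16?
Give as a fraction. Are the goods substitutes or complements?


dQ1/dP2 = 2
At P2 = 16: Q1 = 41 + 2*16 = 73
Exy = (dQ1/dP2)(P2/Q1) = 2 * 16 / 73 = 32/73
Since Exy > 0, the goods are substitutes.

32/73 (substitutes)


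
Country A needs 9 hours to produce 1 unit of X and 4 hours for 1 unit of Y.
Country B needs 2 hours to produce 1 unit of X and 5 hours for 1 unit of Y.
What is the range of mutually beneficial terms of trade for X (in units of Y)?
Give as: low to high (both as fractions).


Opportunity cost of X for Country A = hours_X / hours_Y = 9/4 = 9/4 units of Y
Opportunity cost of X for Country B = hours_X / hours_Y = 2/5 = 2/5 units of Y
Terms of trade must be between the two opportunity costs.
Range: 2/5 to 9/4

2/5 to 9/4


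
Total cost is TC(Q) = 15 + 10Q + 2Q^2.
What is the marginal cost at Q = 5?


MC = dTC/dQ = 10 + 2*2*Q
At Q = 5:
MC = 10 + 4*5
MC = 10 + 20 = 30

30


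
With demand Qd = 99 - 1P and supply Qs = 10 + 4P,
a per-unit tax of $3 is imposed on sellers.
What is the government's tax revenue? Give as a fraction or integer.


With tax on sellers, new supply: Qs' = 10 + 4(P - 3)
= 4P - 2
New equilibrium quantity:
Q_new = 394/5
Tax revenue = tax * Q_new = 3 * 394/5 = 1182/5

1182/5


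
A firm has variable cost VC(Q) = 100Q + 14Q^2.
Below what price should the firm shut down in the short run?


AVC(Q) = VC(Q)/Q = 100 + 14Q
AVC is increasing in Q, so minimum AVC is at Q -> 0+.
Min AVC = 100
The firm should shut down if P < 100.

100


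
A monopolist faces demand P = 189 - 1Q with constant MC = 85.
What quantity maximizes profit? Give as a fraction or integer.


TR = P*Q = (189 - 1Q)Q = 189Q - 1Q^2
MR = dTR/dQ = 189 - 2Q
Set MR = MC:
189 - 2Q = 85
104 = 2Q
Q* = 104/2 = 52

52


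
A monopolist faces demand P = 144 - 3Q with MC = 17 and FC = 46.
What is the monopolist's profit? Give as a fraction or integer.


MR = MC: 144 - 6Q = 17
Q* = 127/6
P* = 144 - 3*127/6 = 161/2
Profit = (P* - MC)*Q* - FC
= (161/2 - 17)*127/6 - 46
= 127/2*127/6 - 46
= 16129/12 - 46 = 15577/12

15577/12


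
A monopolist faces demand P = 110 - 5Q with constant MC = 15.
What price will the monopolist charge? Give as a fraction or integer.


MR = 110 - 10Q
Set MR = MC: 110 - 10Q = 15
Q* = 19/2
Substitute into demand:
P* = 110 - 5*19/2 = 125/2

125/2


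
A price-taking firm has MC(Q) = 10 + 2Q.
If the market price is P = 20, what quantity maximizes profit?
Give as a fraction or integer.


In perfect competition, profit is maximized where P = MC.
20 = 10 + 2Q
10 = 2Q
Q* = 10/2 = 5

5


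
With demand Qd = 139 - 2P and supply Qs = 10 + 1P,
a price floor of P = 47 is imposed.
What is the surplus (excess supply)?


At P = 47:
Qd = 139 - 2*47 = 45
Qs = 10 + 1*47 = 57
Surplus = Qs - Qd = 57 - 45 = 12

12


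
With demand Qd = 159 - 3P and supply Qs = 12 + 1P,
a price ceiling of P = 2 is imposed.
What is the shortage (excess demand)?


At P = 2:
Qd = 159 - 3*2 = 153
Qs = 12 + 1*2 = 14
Shortage = Qd - Qs = 153 - 14 = 139

139


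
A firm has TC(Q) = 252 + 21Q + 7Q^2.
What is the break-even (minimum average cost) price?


AC(Q) = 252/Q + 21 + 7Q
To minimize: dAC/dQ = -252/Q^2 + 7 = 0
Q^2 = 252/7 = 36
Q* = 6
Min AC = 252/6 + 21 + 7*6
Min AC = 42 + 21 + 42 = 105

105


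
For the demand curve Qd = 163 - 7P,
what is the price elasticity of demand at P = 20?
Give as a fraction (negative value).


dQ/dP = -7
At P = 20: Q = 163 - 7*20 = 23
E = (dQ/dP)(P/Q) = (-7)(20/23) = -140/23

-140/23


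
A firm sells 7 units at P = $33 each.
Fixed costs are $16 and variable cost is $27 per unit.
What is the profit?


Total Revenue = P * Q = 33 * 7 = $231
Total Cost = FC + VC*Q = 16 + 27*7 = $205
Profit = TR - TC = 231 - 205 = $26

$26


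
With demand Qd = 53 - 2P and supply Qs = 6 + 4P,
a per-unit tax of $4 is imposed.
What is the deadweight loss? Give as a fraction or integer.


Pre-tax equilibrium quantity: Q* = 112/3
Post-tax equilibrium quantity: Q_tax = 32
Reduction in quantity: Q* - Q_tax = 16/3
DWL = (1/2) * tax * (Q* - Q_tax)
DWL = (1/2) * 4 * 16/3 = 32/3

32/3


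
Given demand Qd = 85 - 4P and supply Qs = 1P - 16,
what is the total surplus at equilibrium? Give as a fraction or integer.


Find equilibrium: 85 - 4P = 1P - 16
85 + 16 = 5P
P* = 101/5 = 101/5
Q* = 1*101/5 - 16 = 21/5
Inverse demand: P = 85/4 - Q/4, so P_max = 85/4
Inverse supply: P = 16 + Q/1, so P_min = 16
CS = (1/2) * 21/5 * (85/4 - 101/5) = 441/200
PS = (1/2) * 21/5 * (101/5 - 16) = 441/50
TS = CS + PS = 441/200 + 441/50 = 441/40

441/40


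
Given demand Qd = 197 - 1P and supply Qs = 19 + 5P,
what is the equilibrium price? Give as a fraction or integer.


At equilibrium, Qd = Qs.
197 - 1P = 19 + 5P
197 - 19 = 1P + 5P
178 = 6P
P* = 178/6 = 89/3

89/3


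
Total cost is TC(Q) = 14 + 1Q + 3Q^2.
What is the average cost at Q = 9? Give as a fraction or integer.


TC(9) = 14 + 1*9 + 3*9^2
TC(9) = 14 + 9 + 243 = 266
AC = TC/Q = 266/9 = 266/9

266/9


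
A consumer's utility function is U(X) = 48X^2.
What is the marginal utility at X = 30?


MU = dU/dX = 48*2*X^(2-1)
MU = 96*X^1
At X = 30:
MU = 96 * 30^1
MU = 96 * 30 = 2880

2880


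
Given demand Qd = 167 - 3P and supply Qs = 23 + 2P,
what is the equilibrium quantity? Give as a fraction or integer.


First find equilibrium price:
167 - 3P = 23 + 2P
P* = 144/5 = 144/5
Then substitute into demand:
Q* = 167 - 3 * 144/5 = 403/5

403/5


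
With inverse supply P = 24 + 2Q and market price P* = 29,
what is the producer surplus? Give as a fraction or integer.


Minimum supply price (at Q=0): P_min = 24
Quantity supplied at P* = 29:
Q* = (29 - 24)/2 = 5/2
PS = (1/2) * Q* * (P* - P_min)
PS = (1/2) * 5/2 * (29 - 24)
PS = (1/2) * 5/2 * 5 = 25/4

25/4


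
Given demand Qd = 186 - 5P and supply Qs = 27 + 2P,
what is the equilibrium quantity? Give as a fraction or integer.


First find equilibrium price:
186 - 5P = 27 + 2P
P* = 159/7 = 159/7
Then substitute into demand:
Q* = 186 - 5 * 159/7 = 507/7

507/7


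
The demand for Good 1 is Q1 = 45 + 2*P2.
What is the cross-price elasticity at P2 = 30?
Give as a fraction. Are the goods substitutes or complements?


dQ1/dP2 = 2
At P2 = 30: Q1 = 45 + 2*30 = 105
Exy = (dQ1/dP2)(P2/Q1) = 2 * 30 / 105 = 4/7
Since Exy > 0, the goods are substitutes.

4/7 (substitutes)


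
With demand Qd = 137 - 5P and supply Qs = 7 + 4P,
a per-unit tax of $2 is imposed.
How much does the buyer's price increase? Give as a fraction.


With a per-unit tax, the buyer's price increase depends on relative slopes.
Supply slope: d = 4, Demand slope: b = 5
Buyer's price increase = d * tax / (b + d)
= 4 * 2 / (5 + 4)
= 8 / 9 = 8/9

8/9


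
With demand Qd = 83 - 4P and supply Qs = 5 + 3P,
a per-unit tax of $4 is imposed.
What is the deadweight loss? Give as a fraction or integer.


Pre-tax equilibrium quantity: Q* = 269/7
Post-tax equilibrium quantity: Q_tax = 221/7
Reduction in quantity: Q* - Q_tax = 48/7
DWL = (1/2) * tax * (Q* - Q_tax)
DWL = (1/2) * 4 * 48/7 = 96/7

96/7


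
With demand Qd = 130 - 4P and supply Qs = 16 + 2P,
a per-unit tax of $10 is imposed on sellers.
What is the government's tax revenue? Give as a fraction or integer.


With tax on sellers, new supply: Qs' = 16 + 2(P - 10)
= 2P - 4
New equilibrium quantity:
Q_new = 122/3
Tax revenue = tax * Q_new = 10 * 122/3 = 1220/3

1220/3


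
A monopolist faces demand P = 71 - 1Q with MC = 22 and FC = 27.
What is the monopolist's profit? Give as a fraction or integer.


MR = MC: 71 - 2Q = 22
Q* = 49/2
P* = 71 - 1*49/2 = 93/2
Profit = (P* - MC)*Q* - FC
= (93/2 - 22)*49/2 - 27
= 49/2*49/2 - 27
= 2401/4 - 27 = 2293/4

2293/4


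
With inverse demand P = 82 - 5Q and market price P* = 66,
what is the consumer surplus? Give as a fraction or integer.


Maximum willingness to pay (at Q=0): P_max = 82
Quantity demanded at P* = 66:
Q* = (82 - 66)/5 = 16/5
CS = (1/2) * Q* * (P_max - P*)
CS = (1/2) * 16/5 * (82 - 66)
CS = (1/2) * 16/5 * 16 = 128/5

128/5


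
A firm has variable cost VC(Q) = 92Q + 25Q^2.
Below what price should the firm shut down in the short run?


AVC(Q) = VC(Q)/Q = 92 + 25Q
AVC is increasing in Q, so minimum AVC is at Q -> 0+.
Min AVC = 92
The firm should shut down if P < 92.

92


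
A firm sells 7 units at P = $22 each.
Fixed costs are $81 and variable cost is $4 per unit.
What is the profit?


Total Revenue = P * Q = 22 * 7 = $154
Total Cost = FC + VC*Q = 81 + 4*7 = $109
Profit = TR - TC = 154 - 109 = $45

$45


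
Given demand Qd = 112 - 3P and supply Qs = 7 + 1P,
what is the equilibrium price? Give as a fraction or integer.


At equilibrium, Qd = Qs.
112 - 3P = 7 + 1P
112 - 7 = 3P + 1P
105 = 4P
P* = 105/4 = 105/4

105/4


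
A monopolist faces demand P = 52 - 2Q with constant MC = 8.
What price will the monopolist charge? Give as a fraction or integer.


MR = 52 - 4Q
Set MR = MC: 52 - 4Q = 8
Q* = 11
Substitute into demand:
P* = 52 - 2*11 = 30

30


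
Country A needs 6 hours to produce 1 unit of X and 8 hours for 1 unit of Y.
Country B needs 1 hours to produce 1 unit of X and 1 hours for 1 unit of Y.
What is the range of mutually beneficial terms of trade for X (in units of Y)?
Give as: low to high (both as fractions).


Opportunity cost of X for Country A = hours_X / hours_Y = 6/8 = 3/4 units of Y
Opportunity cost of X for Country B = hours_X / hours_Y = 1/1 = 1 units of Y
Terms of trade must be between the two opportunity costs.
Range: 3/4 to 1

3/4 to 1


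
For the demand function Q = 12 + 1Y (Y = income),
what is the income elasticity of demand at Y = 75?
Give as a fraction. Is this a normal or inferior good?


dQ/dY = 1
At Y = 75: Q = 12 + 1*75 = 87
Ey = (dQ/dY)(Y/Q) = 1 * 75 / 87 = 25/29
Since Ey > 0, this is a normal good.

25/29 (normal good)


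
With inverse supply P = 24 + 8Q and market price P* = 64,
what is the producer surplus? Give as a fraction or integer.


Minimum supply price (at Q=0): P_min = 24
Quantity supplied at P* = 64:
Q* = (64 - 24)/8 = 5
PS = (1/2) * Q* * (P* - P_min)
PS = (1/2) * 5 * (64 - 24)
PS = (1/2) * 5 * 40 = 100

100


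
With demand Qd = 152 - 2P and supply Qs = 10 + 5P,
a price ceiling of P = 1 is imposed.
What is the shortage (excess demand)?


At P = 1:
Qd = 152 - 2*1 = 150
Qs = 10 + 5*1 = 15
Shortage = Qd - Qs = 150 - 15 = 135

135


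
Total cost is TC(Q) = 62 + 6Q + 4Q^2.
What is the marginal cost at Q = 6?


MC = dTC/dQ = 6 + 2*4*Q
At Q = 6:
MC = 6 + 8*6
MC = 6 + 48 = 54

54


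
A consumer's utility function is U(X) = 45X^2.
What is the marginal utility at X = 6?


MU = dU/dX = 45*2*X^(2-1)
MU = 90*X^1
At X = 6:
MU = 90 * 6^1
MU = 90 * 6 = 540

540


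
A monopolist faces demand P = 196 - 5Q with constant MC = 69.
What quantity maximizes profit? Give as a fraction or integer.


TR = P*Q = (196 - 5Q)Q = 196Q - 5Q^2
MR = dTR/dQ = 196 - 10Q
Set MR = MC:
196 - 10Q = 69
127 = 10Q
Q* = 127/10 = 127/10

127/10


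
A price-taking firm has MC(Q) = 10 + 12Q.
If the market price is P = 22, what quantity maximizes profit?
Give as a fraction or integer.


In perfect competition, profit is maximized where P = MC.
22 = 10 + 12Q
12 = 12Q
Q* = 12/12 = 1

1


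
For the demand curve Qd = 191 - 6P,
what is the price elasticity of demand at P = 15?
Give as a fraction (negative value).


dQ/dP = -6
At P = 15: Q = 191 - 6*15 = 101
E = (dQ/dP)(P/Q) = (-6)(15/101) = -90/101

-90/101


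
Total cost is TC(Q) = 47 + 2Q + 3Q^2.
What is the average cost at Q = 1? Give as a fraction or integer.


TC(1) = 47 + 2*1 + 3*1^2
TC(1) = 47 + 2 + 3 = 52
AC = TC/Q = 52/1 = 52

52


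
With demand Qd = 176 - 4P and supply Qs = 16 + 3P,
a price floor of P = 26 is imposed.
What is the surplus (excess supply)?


At P = 26:
Qd = 176 - 4*26 = 72
Qs = 16 + 3*26 = 94
Surplus = Qs - Qd = 94 - 72 = 22

22


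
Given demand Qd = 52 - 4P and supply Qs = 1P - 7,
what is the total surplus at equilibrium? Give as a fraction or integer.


Find equilibrium: 52 - 4P = 1P - 7
52 + 7 = 5P
P* = 59/5 = 59/5
Q* = 1*59/5 - 7 = 24/5
Inverse demand: P = 13 - Q/4, so P_max = 13
Inverse supply: P = 7 + Q/1, so P_min = 7
CS = (1/2) * 24/5 * (13 - 59/5) = 72/25
PS = (1/2) * 24/5 * (59/5 - 7) = 288/25
TS = CS + PS = 72/25 + 288/25 = 72/5

72/5


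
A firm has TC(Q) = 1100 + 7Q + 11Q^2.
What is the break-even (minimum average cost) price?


AC(Q) = 1100/Q + 7 + 11Q
To minimize: dAC/dQ = -1100/Q^2 + 11 = 0
Q^2 = 1100/11 = 100
Q* = 10
Min AC = 1100/10 + 7 + 11*10
Min AC = 110 + 7 + 110 = 227

227


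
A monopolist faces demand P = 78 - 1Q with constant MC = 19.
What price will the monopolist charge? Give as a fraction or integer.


MR = 78 - 2Q
Set MR = MC: 78 - 2Q = 19
Q* = 59/2
Substitute into demand:
P* = 78 - 1*59/2 = 97/2

97/2


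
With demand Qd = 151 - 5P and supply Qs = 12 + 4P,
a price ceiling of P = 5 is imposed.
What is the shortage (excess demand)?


At P = 5:
Qd = 151 - 5*5 = 126
Qs = 12 + 4*5 = 32
Shortage = Qd - Qs = 126 - 32 = 94

94


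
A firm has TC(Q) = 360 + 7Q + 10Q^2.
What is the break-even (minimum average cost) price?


AC(Q) = 360/Q + 7 + 10Q
To minimize: dAC/dQ = -360/Q^2 + 10 = 0
Q^2 = 360/10 = 36
Q* = 6
Min AC = 360/6 + 7 + 10*6
Min AC = 60 + 7 + 60 = 127

127


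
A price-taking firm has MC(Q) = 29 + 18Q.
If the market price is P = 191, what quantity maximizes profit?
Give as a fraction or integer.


In perfect competition, profit is maximized where P = MC.
191 = 29 + 18Q
162 = 18Q
Q* = 162/18 = 9

9


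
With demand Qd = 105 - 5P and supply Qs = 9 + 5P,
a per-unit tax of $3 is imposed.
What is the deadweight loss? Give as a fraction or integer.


Pre-tax equilibrium quantity: Q* = 57
Post-tax equilibrium quantity: Q_tax = 99/2
Reduction in quantity: Q* - Q_tax = 15/2
DWL = (1/2) * tax * (Q* - Q_tax)
DWL = (1/2) * 3 * 15/2 = 45/4

45/4


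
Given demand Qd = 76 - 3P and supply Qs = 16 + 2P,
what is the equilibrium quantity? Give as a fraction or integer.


First find equilibrium price:
76 - 3P = 16 + 2P
P* = 60/5 = 12
Then substitute into demand:
Q* = 76 - 3 * 12 = 40

40


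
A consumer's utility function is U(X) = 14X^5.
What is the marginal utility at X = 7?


MU = dU/dX = 14*5*X^(5-1)
MU = 70*X^4
At X = 7:
MU = 70 * 7^4
MU = 70 * 2401 = 168070

168070


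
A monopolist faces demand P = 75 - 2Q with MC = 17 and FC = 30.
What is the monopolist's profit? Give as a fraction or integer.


MR = MC: 75 - 4Q = 17
Q* = 29/2
P* = 75 - 2*29/2 = 46
Profit = (P* - MC)*Q* - FC
= (46 - 17)*29/2 - 30
= 29*29/2 - 30
= 841/2 - 30 = 781/2

781/2


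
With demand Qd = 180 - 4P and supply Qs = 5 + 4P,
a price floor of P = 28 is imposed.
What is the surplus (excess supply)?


At P = 28:
Qd = 180 - 4*28 = 68
Qs = 5 + 4*28 = 117
Surplus = Qs - Qd = 117 - 68 = 49

49


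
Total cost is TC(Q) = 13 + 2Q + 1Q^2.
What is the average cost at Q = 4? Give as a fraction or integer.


TC(4) = 13 + 2*4 + 1*4^2
TC(4) = 13 + 8 + 16 = 37
AC = TC/Q = 37/4 = 37/4

37/4


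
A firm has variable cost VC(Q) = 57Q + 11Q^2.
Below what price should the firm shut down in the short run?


AVC(Q) = VC(Q)/Q = 57 + 11Q
AVC is increasing in Q, so minimum AVC is at Q -> 0+.
Min AVC = 57
The firm should shut down if P < 57.

57


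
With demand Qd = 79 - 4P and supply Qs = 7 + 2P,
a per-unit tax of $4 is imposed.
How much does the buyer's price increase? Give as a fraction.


With a per-unit tax, the buyer's price increase depends on relative slopes.
Supply slope: d = 2, Demand slope: b = 4
Buyer's price increase = d * tax / (b + d)
= 2 * 4 / (4 + 2)
= 8 / 6 = 4/3

4/3


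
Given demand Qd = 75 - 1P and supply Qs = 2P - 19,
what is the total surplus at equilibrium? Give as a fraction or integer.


Find equilibrium: 75 - 1P = 2P - 19
75 + 19 = 3P
P* = 94/3 = 94/3
Q* = 2*94/3 - 19 = 131/3
Inverse demand: P = 75 - Q/1, so P_max = 75
Inverse supply: P = 19/2 + Q/2, so P_min = 19/2
CS = (1/2) * 131/3 * (75 - 94/3) = 17161/18
PS = (1/2) * 131/3 * (94/3 - 19/2) = 17161/36
TS = CS + PS = 17161/18 + 17161/36 = 17161/12

17161/12


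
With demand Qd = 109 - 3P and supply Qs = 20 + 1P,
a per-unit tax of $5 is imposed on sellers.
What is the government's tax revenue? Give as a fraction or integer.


With tax on sellers, new supply: Qs' = 20 + 1(P - 5)
= 15 + 1P
New equilibrium quantity:
Q_new = 77/2
Tax revenue = tax * Q_new = 5 * 77/2 = 385/2

385/2


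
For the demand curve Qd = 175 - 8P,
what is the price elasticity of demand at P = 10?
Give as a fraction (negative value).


dQ/dP = -8
At P = 10: Q = 175 - 8*10 = 95
E = (dQ/dP)(P/Q) = (-8)(10/95) = -16/19

-16/19


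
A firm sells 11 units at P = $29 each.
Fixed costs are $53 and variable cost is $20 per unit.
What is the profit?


Total Revenue = P * Q = 29 * 11 = $319
Total Cost = FC + VC*Q = 53 + 20*11 = $273
Profit = TR - TC = 319 - 273 = $46

$46


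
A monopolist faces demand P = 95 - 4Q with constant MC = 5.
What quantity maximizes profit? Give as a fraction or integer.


TR = P*Q = (95 - 4Q)Q = 95Q - 4Q^2
MR = dTR/dQ = 95 - 8Q
Set MR = MC:
95 - 8Q = 5
90 = 8Q
Q* = 90/8 = 45/4

45/4
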